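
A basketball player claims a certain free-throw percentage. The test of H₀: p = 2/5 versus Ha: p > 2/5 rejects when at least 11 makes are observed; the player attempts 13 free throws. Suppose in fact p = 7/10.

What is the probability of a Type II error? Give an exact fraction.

β = P(fail to reject H₀ | Ha true) = P(Y ≤ 10 | p = 7/10), Y ~ Binomial(13, 7/10).
Adding the binomial probabilities P(Y=0)+…+P(Y=10) at p = 7/10 gives 7788298257/9765625000.

7788298257/9765625000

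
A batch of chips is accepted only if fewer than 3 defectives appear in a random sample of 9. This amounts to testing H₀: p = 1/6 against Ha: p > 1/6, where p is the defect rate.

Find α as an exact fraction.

898223/5038848

α = P(reject H₀ | H₀ true) = P(K ≥ 3 | p = 1/6), K ~ Binomial(9, 1/6).
Computing the lower-tail complement: 1 − 4140625/5038848 = 898223/5038848.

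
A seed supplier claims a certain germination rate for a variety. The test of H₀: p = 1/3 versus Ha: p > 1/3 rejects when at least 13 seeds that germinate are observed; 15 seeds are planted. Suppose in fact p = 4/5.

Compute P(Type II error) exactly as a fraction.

A Type II error is failing to reject when Ha holds: with p = 4/5, β = P(S ≤ 12).
Equivalently, β = 1 − P(S ≥ 13) = 18370873741/30517578125.

18370873741/30517578125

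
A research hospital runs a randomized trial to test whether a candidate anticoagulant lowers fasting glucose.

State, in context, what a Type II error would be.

A Type II error would mean concluding that the drug has no effect on fasting glucose (or at least failing to establish that the drug lowers fasting glucose) when in fact the drug lowers fasting glucose.

With the conventional null hypothesis that the drug has no effect on fasting glucose:
A Type II error is failing to reject H₀ when H₀ is false.
Here that means concluding there is insufficient evidence that the drug works when actually the drug lowers fasting glucose.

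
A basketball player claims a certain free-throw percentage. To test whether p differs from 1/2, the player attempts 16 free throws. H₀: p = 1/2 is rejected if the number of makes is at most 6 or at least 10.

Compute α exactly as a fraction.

α = P(Y ≤ 6 or Y ≥ 10 | p = 1/2), Y ~ Binomial(16, 1/2).
Each tail has probability (1 + 16 + 120 + 560 + 1820 + 4368 + 8008)/65536; doubling gives α = 29786/65536 = 14893/32768.

14893/32768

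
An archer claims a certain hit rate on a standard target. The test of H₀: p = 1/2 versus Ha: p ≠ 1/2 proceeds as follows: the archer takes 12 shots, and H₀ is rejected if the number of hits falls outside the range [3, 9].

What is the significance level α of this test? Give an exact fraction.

79/2048

α = P(S ≤ 2 or S ≥ 10 | p = 1/2), S ~ Binomial(12, 1/2).
By symmetry, α = 2·P(S ≤ 2) = 2·(1 + 12 + 66)/4096 = 158/4096 = 79/2048.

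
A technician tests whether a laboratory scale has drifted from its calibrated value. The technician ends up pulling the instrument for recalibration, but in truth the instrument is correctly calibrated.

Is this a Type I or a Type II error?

Type I error

The null hypothesis here is that the instrument is correctly calibrated.
'Pulling the instrument for recalibration' corresponds to rejecting H₀.
H₀ was rejected but H₀ is true — a Type I error (false positive).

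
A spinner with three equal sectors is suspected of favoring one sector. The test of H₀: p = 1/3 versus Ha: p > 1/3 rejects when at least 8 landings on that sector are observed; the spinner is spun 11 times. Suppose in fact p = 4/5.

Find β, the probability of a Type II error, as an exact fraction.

Under the alternative p = 4/5, K ~ Binomial(11, 4/5); β is the probability the test does not reject, P(K < 8).
Equivalently, β = 1 − P(K ≥ 8) = 12589/78125.

12589/78125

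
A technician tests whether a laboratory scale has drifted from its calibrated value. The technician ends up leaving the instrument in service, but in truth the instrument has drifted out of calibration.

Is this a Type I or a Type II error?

The null hypothesis here is that the instrument is correctly calibrated.
'Leaving the instrument in service' corresponds to failing to reject H₀.
H₀ was not rejected but H₀ is false — a Type II error (false negative).

Type II error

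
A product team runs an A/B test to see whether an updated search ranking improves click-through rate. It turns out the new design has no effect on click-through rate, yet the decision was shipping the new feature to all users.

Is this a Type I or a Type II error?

Type I error

The null hypothesis here is that the new design has no effect on click-through rate.
'Shipping the new feature to all users' corresponds to rejecting H₀.
H₀ was rejected but H₀ is true — a Type I error (false positive).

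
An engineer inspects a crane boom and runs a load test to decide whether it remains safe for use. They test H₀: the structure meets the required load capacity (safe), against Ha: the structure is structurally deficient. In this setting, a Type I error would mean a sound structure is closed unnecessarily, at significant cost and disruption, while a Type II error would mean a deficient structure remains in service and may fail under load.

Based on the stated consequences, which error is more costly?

Type II error

The Type II consequence (a deficient structure remains in service and may fail under load) is more severe than the Type I consequence (a sound structure is closed unnecessarily, at significant cost and disruption).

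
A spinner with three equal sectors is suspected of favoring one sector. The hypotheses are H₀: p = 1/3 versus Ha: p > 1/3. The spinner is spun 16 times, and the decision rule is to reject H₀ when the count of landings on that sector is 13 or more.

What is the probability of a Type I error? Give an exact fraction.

4993/43046721

Under H₀, X ~ Binomial(16, 1/3), and α = P(X ≥ 13).
Summing C(16,j)(1/3)^j(2/3)^{16−j} for j = 13,…,16 gives 4993/43046721.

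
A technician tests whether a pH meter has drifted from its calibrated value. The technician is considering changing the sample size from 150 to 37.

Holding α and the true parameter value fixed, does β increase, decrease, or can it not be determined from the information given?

With less data the test statistic is noisier; under Ha, more outcomes land inside the acceptance region.

It increases.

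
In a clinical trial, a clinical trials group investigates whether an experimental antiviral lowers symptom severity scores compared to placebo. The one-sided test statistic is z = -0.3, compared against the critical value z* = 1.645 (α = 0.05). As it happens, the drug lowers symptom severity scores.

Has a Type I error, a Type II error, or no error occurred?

The conventional null hypothesis is that the drug has no effect on symptom severity scores.
Since z = -0.3 ≤ z* = 1.645, H₀ is not rejected.
H₀ is false (actually the drug lowers symptom severity scores).
Failing to reject a false H₀ is a Type II error.

Type II error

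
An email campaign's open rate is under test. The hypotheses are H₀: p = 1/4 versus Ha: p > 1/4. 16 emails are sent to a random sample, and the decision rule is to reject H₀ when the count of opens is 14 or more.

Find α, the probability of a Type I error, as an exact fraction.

The Type I error probability is α = P(X ≥ 14) computed under H₀, where X ~ Binomial(16, 1/4).
Adding the binomial terms for j = 14 through 16 with p = 1/4 yields 1129/4294967296.

1129/4294967296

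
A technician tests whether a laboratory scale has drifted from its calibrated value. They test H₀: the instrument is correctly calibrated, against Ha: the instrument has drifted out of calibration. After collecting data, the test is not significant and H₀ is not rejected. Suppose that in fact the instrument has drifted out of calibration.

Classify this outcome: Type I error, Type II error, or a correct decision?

Type II error

H₀ was not rejected, but H₀ is actually false.
Failing to reject a false null hypothesis is a Type II error (false negative).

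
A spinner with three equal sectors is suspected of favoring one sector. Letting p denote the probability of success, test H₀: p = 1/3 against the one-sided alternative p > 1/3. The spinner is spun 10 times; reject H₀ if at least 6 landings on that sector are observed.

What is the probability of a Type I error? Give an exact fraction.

Under H₀, Y ~ Binomial(10, 1/3), and α = P(Y ≥ 6).
Summing C(10,j)(1/3)^j(2/3)^{10−j} for j = 6,…,10 gives 1507/19683.

1507/19683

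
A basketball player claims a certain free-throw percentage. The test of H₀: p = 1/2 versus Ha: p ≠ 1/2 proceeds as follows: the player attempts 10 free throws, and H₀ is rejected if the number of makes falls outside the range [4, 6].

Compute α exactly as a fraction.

11/32

Under H₀, S ~ Binomial(10, 1/2); α is the probability of landing in either tail, P(S ≤ 3) + P(S ≥ 7).
The two tails are symmetric, so α = 2·(1 + 10 + 45 + 120)/2^10 = 352/1024 = 11/32.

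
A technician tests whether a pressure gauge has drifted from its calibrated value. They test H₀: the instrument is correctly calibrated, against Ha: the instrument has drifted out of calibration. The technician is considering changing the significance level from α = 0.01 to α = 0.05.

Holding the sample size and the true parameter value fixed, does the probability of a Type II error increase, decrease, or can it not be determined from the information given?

A larger α widens the rejection region, so when the alternative is true more outcomes lead to rejection — failing to reject becomes less likely.

It decreases.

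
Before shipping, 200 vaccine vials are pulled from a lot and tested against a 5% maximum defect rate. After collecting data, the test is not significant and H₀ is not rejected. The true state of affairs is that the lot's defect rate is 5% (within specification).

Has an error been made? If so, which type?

The conventional null hypothesis here is that the lot's defect rate is 5% (within specification).
The test retained a true H₀ — the decision matches the true state.

No error — this is a correct decision.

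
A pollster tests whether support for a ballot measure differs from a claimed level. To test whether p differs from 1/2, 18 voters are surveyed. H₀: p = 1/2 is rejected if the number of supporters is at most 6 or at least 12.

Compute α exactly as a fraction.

The significance level is the null-hypothesis probability of the rejection region {≤6} ∪ {≥12}.
Each tail has probability (1 + 18 + 153 + 816 + 3060 + 8568 + 18564)/262144; doubling gives α = 62360/262144 = 7795/32768.

7795/32768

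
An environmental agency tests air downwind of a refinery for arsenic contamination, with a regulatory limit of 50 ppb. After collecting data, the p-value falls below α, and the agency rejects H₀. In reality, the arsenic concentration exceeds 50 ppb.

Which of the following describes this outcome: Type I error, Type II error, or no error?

Neither — the decision is correct.

The conventional null hypothesis here is that the arsenic concentration is at or below 50 ppb (safe).
The test rejected a false H₀ — the decision matches the true state.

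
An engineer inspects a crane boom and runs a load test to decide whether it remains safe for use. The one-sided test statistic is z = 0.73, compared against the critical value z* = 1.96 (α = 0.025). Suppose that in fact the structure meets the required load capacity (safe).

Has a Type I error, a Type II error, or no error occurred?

The conventional null hypothesis is that the structure meets the required load capacity (safe).
Since z = 0.73 ≤ z* = 1.96, H₀ is not rejected.
H₀ is true (actually the structure meets the required load capacity (safe)).
The decision matches the true state — no error.

No error — this is a correct decision.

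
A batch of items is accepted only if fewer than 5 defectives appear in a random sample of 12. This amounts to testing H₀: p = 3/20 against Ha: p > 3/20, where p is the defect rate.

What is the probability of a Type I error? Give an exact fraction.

Under H₀, Y ~ Binomial(12, 3/20); the Type I error rate is P(Y ≥ 5).
Computing the lower-tail complement: 1 − 399801586216033/409600000000000 = 9798413783967/409600000000000.

9798413783967/409600000000000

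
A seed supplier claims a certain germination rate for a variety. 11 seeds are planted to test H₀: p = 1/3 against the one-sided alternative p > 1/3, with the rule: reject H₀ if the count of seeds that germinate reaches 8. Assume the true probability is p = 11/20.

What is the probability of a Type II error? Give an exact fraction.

β = P(fail to reject H₀ | Ha true) = P(K ≤ 7 | p = 11/20), K ~ Binomial(11, 11/20).
Equivalently, β = 1 − P(K ≥ 8) = 828290341647/1024000000000.

828290341647/1024000000000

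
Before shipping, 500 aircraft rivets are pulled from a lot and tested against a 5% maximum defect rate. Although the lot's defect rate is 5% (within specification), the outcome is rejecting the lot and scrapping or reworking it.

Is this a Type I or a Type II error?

The null hypothesis here is that the lot's defect rate is 5% (within specification).
'Rejecting the lot and scrapping or reworking it' corresponds to rejecting H₀.
H₀ was rejected but H₀ is true — a Type I error (false positive).

Type I error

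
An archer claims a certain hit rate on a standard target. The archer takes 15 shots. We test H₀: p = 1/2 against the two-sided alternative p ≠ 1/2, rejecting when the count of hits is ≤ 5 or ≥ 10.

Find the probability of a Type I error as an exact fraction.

Under H₀, Y ~ Binomial(15, 1/2); α is the probability of landing in either tail, P(Y ≤ 5) + P(Y ≥ 10).
Each tail has probability (1 + 15 + 105 + 455 + 1365 + 3003)/32768; doubling gives α = 9888/32768 = 309/1024.

309/1024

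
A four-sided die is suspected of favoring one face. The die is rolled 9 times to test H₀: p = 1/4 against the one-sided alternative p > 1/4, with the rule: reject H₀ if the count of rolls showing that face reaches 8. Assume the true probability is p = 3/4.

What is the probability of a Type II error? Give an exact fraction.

A Type II error is failing to reject when Ha holds: with p = 3/4, β = P(X ≤ 7).
Adding the binomial probabilities P(X=0)+…+P(X=7) at p = 3/4 gives 45853/65536.

45853/65536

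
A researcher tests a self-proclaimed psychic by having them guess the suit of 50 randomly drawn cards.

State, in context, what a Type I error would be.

With the conventional null hypothesis that the subject is guessing at random (p = 1/4):
A Type I error is rejecting H₀ when H₀ is true.
Here that means concluding the subject has some ability beyond chance when actually the subject is guessing at random (p = 1/4).

A Type I error would mean concluding that the subject performs better than chance when in fact the subject is guessing at random (p = 1/4).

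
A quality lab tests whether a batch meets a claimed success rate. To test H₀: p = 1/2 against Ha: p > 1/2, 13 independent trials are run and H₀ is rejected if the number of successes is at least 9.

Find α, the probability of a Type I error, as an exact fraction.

The Type I error probability is α = P(X ≥ 9) computed under H₀, where X ~ Binomial(13, 1/2).
P(X ≥ 9) = [C(13,9) + C(13,10) + C(13,11) + C(13,12) + C(13,13)] / 2^13 = (715 + 286 + 78 + 13 + 1) / 8192 = 1093/8192.

1093/8192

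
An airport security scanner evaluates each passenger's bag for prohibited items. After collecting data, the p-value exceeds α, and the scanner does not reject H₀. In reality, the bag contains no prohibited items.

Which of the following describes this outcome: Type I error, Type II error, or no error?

No error (correct decision).

The conventional null hypothesis here is that the bag contains no prohibited items.
The test retained a true H₀ — the decision matches the true state.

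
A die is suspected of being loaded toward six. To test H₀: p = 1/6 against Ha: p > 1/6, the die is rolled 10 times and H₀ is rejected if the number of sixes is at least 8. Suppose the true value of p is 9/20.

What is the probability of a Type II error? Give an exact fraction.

Under the alternative p = 9/20, K ~ Binomial(10, 9/20); β is the probability the test does not reject, P(K < 8).
Adding the binomial probabilities P(K=0)+…+P(K=7) at p = 9/20 gives 2489876891491/2560000000000.

2489876891491/2560000000000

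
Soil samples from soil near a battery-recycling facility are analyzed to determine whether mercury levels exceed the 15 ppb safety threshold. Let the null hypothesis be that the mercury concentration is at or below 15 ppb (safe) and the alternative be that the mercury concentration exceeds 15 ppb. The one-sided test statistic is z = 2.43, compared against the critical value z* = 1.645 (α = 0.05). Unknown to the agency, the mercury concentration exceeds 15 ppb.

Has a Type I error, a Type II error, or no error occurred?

Neither — the decision is correct.

Since z = 2.43 > z* = 1.645, H₀ is rejected.
H₀ is false (actually the mercury concentration exceeds 15 ppb).
The decision matches the true state — no error.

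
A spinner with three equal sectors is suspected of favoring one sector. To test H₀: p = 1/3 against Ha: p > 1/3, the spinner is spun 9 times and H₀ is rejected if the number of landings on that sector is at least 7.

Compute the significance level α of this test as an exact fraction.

The Type I error probability is α = P(Y ≥ 7) computed under H₀, where Y ~ Binomial(9, 1/3).
P(Y ≥ 7) = Σ_{j=7}^{9} C(9,j)·(1/3)^j·(2/3)^{9-j} = 163/19683.

163/19683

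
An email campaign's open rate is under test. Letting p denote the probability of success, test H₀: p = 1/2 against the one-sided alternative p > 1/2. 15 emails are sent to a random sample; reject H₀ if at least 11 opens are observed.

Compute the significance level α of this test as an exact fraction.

α = P(reject H₀ | H₀ true) = P(X ≥ 11 | p = 1/2), with X ~ Binomial(15, 1/2).
Summing the upper tail: (1365 + 455 + 105 + 15 + 1) / 2^15 = 1941/32768.

1941/32768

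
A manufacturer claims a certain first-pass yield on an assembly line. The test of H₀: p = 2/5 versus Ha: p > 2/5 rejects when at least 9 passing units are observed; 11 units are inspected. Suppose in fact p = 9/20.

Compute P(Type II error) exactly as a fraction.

8070737386943/8192000000000

A Type II error is failing to reject when Ha holds: with p = 9/20, β = P(Y ≤ 8).
Summing C(11,j)·(9/20)^j·(11/20)^{11-j} for j = 0..8 gives 8070737386943/8192000000000.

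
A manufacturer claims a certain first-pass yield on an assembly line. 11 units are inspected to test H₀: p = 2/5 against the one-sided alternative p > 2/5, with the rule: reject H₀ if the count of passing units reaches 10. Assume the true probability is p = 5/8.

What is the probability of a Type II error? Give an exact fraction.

4109420421/4294967296

β = P(fail to reject H₀ | Ha true) = P(K ≤ 9 | p = 5/8), K ~ Binomial(11, 5/8).
Summing C(11,j)·(5/8)^j·(3/8)^{11-j} for j = 0..9 gives 4109420421/4294967296.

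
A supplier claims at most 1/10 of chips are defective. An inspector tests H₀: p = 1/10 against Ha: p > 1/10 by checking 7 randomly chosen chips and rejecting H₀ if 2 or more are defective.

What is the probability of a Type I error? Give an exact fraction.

α = P(reject H₀ | H₀ true) = P(X ≥ 2 | p = 1/10), X ~ Binomial(7, 1/10).
α = 1 − P(X ≤ 1) = 1 − 531441/625000 = 93559/625000.

93559/625000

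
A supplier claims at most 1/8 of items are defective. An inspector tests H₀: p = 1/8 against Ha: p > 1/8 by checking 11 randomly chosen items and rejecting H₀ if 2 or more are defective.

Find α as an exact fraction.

1752690055/4294967296

α = P(reject H₀ | H₀ true) = P(S ≥ 2 | p = 1/8), S ~ Binomial(11, 1/8).
Computing the lower-tail complement: 1 − 2542277241/4294967296 = 1752690055/4294967296.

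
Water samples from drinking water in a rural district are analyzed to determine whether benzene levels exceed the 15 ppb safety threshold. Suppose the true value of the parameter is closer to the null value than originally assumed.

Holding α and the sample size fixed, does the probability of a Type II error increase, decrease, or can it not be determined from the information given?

It increases.

A smaller true effect puts the Ha sampling distribution closer to H₀, so more of it falls in the non-rejection region.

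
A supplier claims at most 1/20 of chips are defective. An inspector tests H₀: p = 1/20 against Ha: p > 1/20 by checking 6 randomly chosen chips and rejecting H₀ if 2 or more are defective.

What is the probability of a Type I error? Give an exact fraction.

83901/2560000

The significance level is the probability, assuming p = 1/20, of seeing 2 or more defectives in 6 draws.
Via the complement, α = 1 − Σ_{j=0}^{1} C(6,j)(1/20)^j(19/20)^{6-j} = 83901/2560000.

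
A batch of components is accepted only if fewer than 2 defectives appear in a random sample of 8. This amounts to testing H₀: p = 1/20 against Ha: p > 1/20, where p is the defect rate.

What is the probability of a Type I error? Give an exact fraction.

1465463047/25600000000

α = P(reject H₀ | H₀ true) = P(X ≥ 2 | p = 1/20), X ~ Binomial(8, 1/20).
Via the complement, α = 1 − Σ_{j=0}^{1} C(8,j)(1/20)^j(19/20)^{8-j} = 1465463047/25600000000.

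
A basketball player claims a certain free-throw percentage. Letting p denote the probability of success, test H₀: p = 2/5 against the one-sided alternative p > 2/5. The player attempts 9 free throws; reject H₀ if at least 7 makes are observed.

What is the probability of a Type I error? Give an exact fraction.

48896/1953125

α = P(reject H₀ | H₀ true) = P(Y ≥ 7 | p = 2/5), with Y ~ Binomial(9, 2/5).
Summing C(9,j)(2/5)^j(3/5)^{9−j} for j = 7,…,9 gives 48896/1953125.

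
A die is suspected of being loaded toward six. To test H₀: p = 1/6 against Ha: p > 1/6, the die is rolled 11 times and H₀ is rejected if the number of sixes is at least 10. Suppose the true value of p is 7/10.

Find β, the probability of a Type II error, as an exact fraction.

2217524751/2500000000

A Type II error is failing to reject when Ha holds: with p = 7/10, β = P(K ≤ 9).
Adding the binomial probabilities P(K=0)+…+P(K=9) at p = 7/10 gives 2217524751/2500000000.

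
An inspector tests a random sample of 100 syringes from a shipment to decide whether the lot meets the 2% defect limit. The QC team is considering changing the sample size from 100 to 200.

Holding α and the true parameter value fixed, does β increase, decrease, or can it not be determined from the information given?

It decreases.

A larger sample reduces the standard error, pulling the sampling distribution under Ha further from the non-rejection region.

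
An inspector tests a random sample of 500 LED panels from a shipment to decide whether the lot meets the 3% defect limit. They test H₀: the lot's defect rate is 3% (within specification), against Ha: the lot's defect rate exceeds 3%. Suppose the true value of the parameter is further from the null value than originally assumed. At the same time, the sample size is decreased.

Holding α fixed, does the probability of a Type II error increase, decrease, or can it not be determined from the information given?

Cannot be determined from the information given.

The first change alone would make β decrease; the second alone would make β increase. Which effect dominates depends on the magnitudes, which are not given.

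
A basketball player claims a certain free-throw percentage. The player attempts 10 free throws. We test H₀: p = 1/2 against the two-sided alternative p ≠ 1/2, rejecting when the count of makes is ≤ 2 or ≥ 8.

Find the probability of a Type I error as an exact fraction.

The significance level is the null-hypothesis probability of the rejection region {≤2} ∪ {≥8}.
Each tail has probability (1 + 10 + 45)/1024; doubling gives α = 112/1024 = 7/64.

7/64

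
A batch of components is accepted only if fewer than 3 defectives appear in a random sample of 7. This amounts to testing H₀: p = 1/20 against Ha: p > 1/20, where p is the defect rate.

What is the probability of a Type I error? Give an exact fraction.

The significance level is the probability, assuming p = 1/20, of seeing 3 or more defectives in 7 draws.
Computing the lower-tail complement: 1 − 255038197/256000000 = 961803/256000000.

961803/256000000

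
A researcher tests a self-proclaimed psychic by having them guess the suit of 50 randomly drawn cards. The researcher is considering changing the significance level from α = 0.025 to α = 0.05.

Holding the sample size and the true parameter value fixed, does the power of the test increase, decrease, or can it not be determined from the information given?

With a larger α the critical value moves toward the center, so more of the Ha sampling distribution lies in the rejection region.
Since power = 1 − β and β decreases, power increases.

It increases.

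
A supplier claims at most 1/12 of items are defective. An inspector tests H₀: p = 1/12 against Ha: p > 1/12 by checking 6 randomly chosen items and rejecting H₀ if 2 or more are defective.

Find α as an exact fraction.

Under H₀, S ~ Binomial(6, 1/12); the Type I error rate is P(S ≥ 2).
Via the complement, α = 1 − Σ_{j=0}^{1} C(6,j)(1/12)^j(11/12)^{6-j} = 248117/2985984.

248117/2985984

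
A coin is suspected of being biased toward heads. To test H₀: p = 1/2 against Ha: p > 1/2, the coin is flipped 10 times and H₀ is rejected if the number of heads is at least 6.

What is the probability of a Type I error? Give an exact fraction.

α = P(reject H₀ | H₀ true) = P(Y ≥ 6 | p = 1/2), with Y ~ Binomial(10, 1/2).
P(Y ≥ 6) = [C(10,6) + C(10,7) + C(10,8) + C(10,9) + C(10,10)] / 2^10 = (210 + 120 + 45 + 10 + 1) / 1024 = 386/1024 = 193/512.

193/512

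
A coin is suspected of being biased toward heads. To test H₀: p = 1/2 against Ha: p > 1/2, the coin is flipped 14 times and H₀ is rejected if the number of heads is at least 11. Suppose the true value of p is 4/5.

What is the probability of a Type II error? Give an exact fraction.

1842102761/6103515625

A Type II error is failing to reject when Ha holds: with p = 4/5, β = P(S ≤ 10).
Adding the binomial probabilities P(S=0)+…+P(S=10) at p = 4/5 gives 1842102761/6103515625.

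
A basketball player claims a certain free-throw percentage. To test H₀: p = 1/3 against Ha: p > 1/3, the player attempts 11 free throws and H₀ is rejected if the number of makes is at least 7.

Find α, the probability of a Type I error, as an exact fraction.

The Type I error probability is α = P(Y ≥ 7) computed under H₀, where Y ~ Binomial(11, 1/3).
Summing C(11,j)(1/3)^j(2/3)^{11−j} for j = 7,…,11 gives 2281/59049.

2281/59049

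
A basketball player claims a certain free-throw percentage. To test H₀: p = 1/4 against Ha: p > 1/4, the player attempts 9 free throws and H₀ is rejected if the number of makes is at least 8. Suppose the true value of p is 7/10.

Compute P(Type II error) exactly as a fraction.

401998383/500000000

β = P(fail to reject H₀ | Ha true) = P(Y ≤ 7 | p = 7/10), Y ~ Binomial(9, 7/10).
Equivalently, β = 1 − P(Y ≥ 8) = 401998383/500000000.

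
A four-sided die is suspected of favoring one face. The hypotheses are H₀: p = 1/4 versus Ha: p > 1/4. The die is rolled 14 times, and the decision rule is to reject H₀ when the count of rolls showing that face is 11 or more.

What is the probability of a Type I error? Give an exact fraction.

The Type I error probability is α = P(K ≥ 11) computed under H₀, where K ~ Binomial(14, 1/4).
P(K ≥ 11) = Σ_{j=11}^{14} C(14,j)·(1/4)^j·(3/4)^{14-j} = 5345/134217728.

5345/134217728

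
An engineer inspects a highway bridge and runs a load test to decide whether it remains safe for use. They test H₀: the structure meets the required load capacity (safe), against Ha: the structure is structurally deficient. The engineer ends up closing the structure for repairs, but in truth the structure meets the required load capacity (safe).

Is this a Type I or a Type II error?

Type I error

'Closing the structure for repairs' corresponds to rejecting H₀.
H₀ was rejected but H₀ is true — a Type I error (false positive).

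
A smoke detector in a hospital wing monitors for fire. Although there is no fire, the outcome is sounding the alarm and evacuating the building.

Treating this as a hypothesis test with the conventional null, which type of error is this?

Type I error

The null hypothesis here is that there is no fire.
'Sounding the alarm and evacuating the building' corresponds to rejecting H₀.
H₀ was rejected but H₀ is true — a Type I error (false positive).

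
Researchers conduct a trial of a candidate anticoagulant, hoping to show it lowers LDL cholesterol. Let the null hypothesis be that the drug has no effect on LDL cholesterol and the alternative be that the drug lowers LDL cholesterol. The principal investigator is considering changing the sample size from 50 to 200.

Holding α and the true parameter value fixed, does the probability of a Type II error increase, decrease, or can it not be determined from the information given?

It decreases.

A larger sample reduces the standard error, pulling the sampling distribution under Ha further from the non-rejection region.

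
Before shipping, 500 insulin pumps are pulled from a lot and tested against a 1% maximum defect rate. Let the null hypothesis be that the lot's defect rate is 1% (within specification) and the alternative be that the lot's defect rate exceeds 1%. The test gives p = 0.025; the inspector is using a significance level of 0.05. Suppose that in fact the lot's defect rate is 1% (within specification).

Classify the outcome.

Type I error

Since p = 0.025 < α = 0.05, H₀ is rejected.
H₀ is true (actually the lot's defect rate is 1% (within specification)).
Rejecting a true H₀ is a Type I error.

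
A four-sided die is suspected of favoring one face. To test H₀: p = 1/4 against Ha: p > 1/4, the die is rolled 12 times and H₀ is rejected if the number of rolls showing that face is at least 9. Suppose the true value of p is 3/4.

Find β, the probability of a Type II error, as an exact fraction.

5892517/16777216

Under the alternative p = 3/4, S ~ Binomial(12, 3/4); β is the probability the test does not reject, P(S < 9).
Summing C(12,j)·(3/4)^j·(1/4)^{12-j} for j = 0..8 gives 5892517/16777216.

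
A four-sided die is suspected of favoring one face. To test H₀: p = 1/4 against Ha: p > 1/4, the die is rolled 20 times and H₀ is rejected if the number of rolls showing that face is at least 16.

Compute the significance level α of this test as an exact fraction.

α = P(reject H₀ | H₀ true) = P(Y ≥ 16 | p = 1/4), with Y ~ Binomial(20, 1/4).
Summing C(20,j)(1/4)^j(3/4)^{20−j} for j = 16,…,20 gives 106249/274877906944.

106249/274877906944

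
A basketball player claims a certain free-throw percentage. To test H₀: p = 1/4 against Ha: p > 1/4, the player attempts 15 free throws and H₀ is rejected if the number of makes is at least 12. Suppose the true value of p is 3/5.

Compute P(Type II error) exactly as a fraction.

β = P(fail to reject H₀ | Ha true) = P(Y ≤ 11 | p = 3/5), Y ~ Binomial(15, 3/5).
Summing C(15,j)·(3/5)^j·(2/5)^{15-j} for j = 0..11 gives 27755679248/30517578125.

27755679248/30517578125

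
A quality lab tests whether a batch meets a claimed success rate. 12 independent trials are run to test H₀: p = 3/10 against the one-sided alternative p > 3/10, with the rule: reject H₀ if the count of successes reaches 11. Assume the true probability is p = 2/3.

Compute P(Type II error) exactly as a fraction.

A Type II error is failing to reject when Ha holds: with p = 2/3, β = P(X ≤ 10).
Summing C(12,j)·(2/3)^j·(1/3)^{12-j} for j = 0..10 gives 502769/531441.

502769/531441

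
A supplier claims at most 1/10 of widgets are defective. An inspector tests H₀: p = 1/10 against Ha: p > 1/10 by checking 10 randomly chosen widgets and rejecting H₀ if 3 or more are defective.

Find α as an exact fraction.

α = P(reject H₀ | H₀ true) = P(K ≥ 3 | p = 1/10), K ~ Binomial(10, 1/10).
α = 1 − P(K ≤ 2) = 1 − 1162261467/1250000000 = 87738533/1250000000.

87738533/1250000000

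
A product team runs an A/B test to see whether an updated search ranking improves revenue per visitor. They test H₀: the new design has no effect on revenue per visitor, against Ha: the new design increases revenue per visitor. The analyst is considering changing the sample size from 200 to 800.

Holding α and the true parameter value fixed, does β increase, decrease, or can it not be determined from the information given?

It decreases.

Increasing n separates the H₀ and Ha sampling distributions, so under Ha fewer outcomes land in the acceptance region.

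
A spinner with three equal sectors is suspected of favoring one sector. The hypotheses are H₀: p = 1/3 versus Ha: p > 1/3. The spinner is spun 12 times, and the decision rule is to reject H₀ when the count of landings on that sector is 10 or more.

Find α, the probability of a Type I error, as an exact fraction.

Under H₀, Y ~ Binomial(12, 1/3), and α = P(Y ≥ 10).
Summing C(12,j)(1/3)^j(2/3)^{12−j} for j = 10,…,12 gives 289/531441.

289/531441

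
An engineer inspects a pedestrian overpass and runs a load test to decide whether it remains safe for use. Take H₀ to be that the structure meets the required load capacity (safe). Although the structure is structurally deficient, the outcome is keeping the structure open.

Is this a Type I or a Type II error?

Type II error

'Keeping the structure open' corresponds to failing to reject H₀.
H₀ was not rejected but H₀ is false — a Type II error (false negative).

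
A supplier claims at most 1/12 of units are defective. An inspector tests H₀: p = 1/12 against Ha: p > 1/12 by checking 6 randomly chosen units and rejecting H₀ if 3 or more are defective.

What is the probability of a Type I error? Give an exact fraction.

α = P(reject H₀ | H₀ true) = P(K ≥ 3 | p = 1/12), K ~ Binomial(6, 1/12).
Computing the lower-tail complement: 1 − 1478741/1492992 = 14251/1492992.

14251/1492992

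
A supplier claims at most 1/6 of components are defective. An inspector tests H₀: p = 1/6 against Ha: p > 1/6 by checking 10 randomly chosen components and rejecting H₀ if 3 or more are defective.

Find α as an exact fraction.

The significance level is the probability, assuming p = 1/6, of seeing 3 or more defectives in 10 draws.
Via the complement, α = 1 − Σ_{j=0}^{2} C(10,j)(1/6)^j(5/6)^{10-j} = 566299/2519424.

566299/2519424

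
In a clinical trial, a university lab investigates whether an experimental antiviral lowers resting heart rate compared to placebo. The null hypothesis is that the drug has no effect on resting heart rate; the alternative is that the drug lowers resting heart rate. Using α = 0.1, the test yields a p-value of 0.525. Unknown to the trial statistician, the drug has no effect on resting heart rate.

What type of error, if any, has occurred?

Since p = 0.525 ≥ α = 0.1, H₀ is not rejected.
H₀ is true (actually the drug has no effect on resting heart rate).
The decision matches the true state — no error.

No error (correct decision).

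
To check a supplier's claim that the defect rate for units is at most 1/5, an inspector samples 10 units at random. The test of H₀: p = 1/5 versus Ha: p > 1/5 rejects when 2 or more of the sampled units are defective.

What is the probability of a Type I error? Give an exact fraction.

6095609/9765625

Under H₀, X ~ Binomial(10, 1/5); the Type I error rate is P(X ≥ 2).
α = 1 − P(X ≤ 1) = 1 − 3670016/9765625 = 6095609/9765625.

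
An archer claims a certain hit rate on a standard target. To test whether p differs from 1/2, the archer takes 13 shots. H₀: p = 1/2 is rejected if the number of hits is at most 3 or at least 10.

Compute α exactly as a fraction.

189/2048

The significance level is the null-hypothesis probability of the rejection region {≤3} ∪ {≥10}.
The two tails are symmetric, so α = 2·(1 + 13 + 78 + 286)/2^13 = 756/8192 = 189/2048.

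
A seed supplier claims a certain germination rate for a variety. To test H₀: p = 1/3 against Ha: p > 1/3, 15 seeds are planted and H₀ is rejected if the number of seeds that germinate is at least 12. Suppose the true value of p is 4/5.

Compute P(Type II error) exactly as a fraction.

10737240461/30517578125

A Type II error is failing to reject when Ha holds: with p = 4/5, β = P(S ≤ 11).
Adding the binomial probabilities P(S=0)+…+P(S=11) at p = 4/5 gives 10737240461/30517578125.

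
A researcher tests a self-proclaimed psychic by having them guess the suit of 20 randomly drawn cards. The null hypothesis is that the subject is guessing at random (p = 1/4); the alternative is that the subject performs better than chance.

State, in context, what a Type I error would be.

A Type I error would mean concluding that the subject performs better than chance when in fact the subject is guessing at random (p = 1/4).

A Type I error is rejecting H₀ when H₀ is true.
Here that means concluding the subject has some ability beyond chance when actually the subject is guessing at random (p = 1/4).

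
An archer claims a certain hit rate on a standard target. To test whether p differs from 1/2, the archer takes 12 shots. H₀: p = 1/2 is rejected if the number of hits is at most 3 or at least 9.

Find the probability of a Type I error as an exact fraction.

Under H₀, K ~ Binomial(12, 1/2); α is the probability of landing in either tail, P(K ≤ 3) + P(K ≥ 9).
Each tail has probability (1 + 12 + 66 + 220)/4096; doubling gives α = 598/4096 = 299/2048.

299/2048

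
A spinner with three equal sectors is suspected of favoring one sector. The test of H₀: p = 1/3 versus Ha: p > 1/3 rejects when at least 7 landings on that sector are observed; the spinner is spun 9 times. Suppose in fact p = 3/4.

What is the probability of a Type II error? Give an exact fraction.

13085/32768

β = P(fail to reject H₀ | Ha true) = P(K ≤ 6 | p = 3/4), K ~ Binomial(9, 3/4).
Summing C(9,j)·(3/4)^j·(1/4)^{9-j} for j = 0..6 gives 13085/32768.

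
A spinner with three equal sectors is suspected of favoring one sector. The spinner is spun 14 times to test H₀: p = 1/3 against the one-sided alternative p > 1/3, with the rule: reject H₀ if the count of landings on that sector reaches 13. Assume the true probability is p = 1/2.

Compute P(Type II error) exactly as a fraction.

16369/16384

β = P(fail to reject H₀ | Ha true) = P(K ≤ 12 | p = 1/2), K ~ Binomial(14, 1/2).
Equivalently, β = 1 − P(K ≥ 13) = 16369/16384.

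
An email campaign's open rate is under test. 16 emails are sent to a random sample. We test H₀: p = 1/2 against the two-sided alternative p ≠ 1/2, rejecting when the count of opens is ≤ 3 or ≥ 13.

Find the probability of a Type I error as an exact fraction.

697/32768

α = P(X ≤ 3 or X ≥ 13 | p = 1/2), X ~ Binomial(16, 1/2).
Each tail has probability (1 + 16 + 120 + 560)/65536; doubling gives α = 1394/65536 = 697/32768.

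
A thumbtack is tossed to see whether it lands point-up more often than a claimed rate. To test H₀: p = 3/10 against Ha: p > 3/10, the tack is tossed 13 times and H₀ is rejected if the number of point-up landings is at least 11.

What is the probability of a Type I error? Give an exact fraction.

90876411/1250000000000

α = P(reject H₀ | H₀ true) = P(Y ≥ 11 | p = 3/10), with Y ~ Binomial(13, 3/10).
P(Y ≥ 11) = Σ_{j=11}^{13} C(13,j)·(3/10)^j·(7/10)^{13-j} = 90876411/1250000000000.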